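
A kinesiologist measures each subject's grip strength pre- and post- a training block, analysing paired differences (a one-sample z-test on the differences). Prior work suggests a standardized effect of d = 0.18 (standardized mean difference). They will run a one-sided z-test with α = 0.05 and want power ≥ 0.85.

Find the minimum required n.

n = 222

For power 0.85 need Φ(δ − z_{0.05}) = 0.85, so δ = z_{0.05} + z_{0.15} = 1.645 + 1.036 = 2.681.
δ = d·√n ⇒ n = (δ/d)² = (2.681 / 0.18)² = 221.89.
Round up to the next whole unit.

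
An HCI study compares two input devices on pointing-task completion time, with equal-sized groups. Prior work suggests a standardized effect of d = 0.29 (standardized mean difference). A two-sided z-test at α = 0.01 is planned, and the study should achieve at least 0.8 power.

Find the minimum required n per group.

Set Φ(δ − 2.576) = 0.8; then δ − 2.576 = Φ⁻¹(0.8) = 0.842, giving δ = 3.417.
(The Φ(−δ − z_{α/2}) term is vanishingly small for δ > 0 and is dropped in the standard sample-size formula.)
δ = d·√(n/2) ⇒ n = 2(δ/d)² = 2 × (3.417 / 0.29)² = 277.74.
Round up to the next whole unit.

n = 278 per group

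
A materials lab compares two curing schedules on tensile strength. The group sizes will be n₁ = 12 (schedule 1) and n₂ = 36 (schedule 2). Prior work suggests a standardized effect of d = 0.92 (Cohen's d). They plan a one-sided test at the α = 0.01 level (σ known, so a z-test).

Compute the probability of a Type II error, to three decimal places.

β ≈ 0.332

Noncentrality parameter: δ = d / √(1/n₁ + 1/n₂) = 0.92 / √(1/12 + 1/36) = 2.7600
Critical value for a one-sided test at α = 0.01: z_α = 2.326.
Power = Φ(δ − 2.326) = Φ(0.434) = 0.6677.
Type II error: β = 1 − power = 1 − 0.6677 = 0.3323.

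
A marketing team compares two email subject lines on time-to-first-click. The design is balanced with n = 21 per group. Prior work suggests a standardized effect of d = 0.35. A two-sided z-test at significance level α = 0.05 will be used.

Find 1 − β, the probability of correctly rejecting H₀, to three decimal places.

Noncentrality parameter: δ = d·√(n/2) = 0.35 × √(21/2) = 1.1341
Two-sided α = 0.05 → critical value z_{0.025} = 1.960.
Power = Φ(δ − 1.960) + Φ(−δ − 1.960) = Φ(-0.826) + Φ(-3.094) = 0.2044 + 0.0010 = 0.2054.

Power ≈ 0.205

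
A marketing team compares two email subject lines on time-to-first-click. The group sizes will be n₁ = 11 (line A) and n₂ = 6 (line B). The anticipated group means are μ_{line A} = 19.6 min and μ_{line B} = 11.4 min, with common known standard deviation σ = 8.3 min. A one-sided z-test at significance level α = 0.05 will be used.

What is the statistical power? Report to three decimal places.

Standardized effect: d = |μ_{line A} − μ_{line B}| / σ = |19.6 − 11.4| / 8.3 = 0.9880
Noncentrality parameter: δ = d / √(1/n₁ + 1/n₂) = 0.9880 / √(1/11 + 1/6) = 1.9466
Critical value for a one-sided test at α = 0.05: z_α = 1.645.
Power = Φ(δ − 1.645) = Φ(0.302) = 0.6186.

Power ≈ 0.619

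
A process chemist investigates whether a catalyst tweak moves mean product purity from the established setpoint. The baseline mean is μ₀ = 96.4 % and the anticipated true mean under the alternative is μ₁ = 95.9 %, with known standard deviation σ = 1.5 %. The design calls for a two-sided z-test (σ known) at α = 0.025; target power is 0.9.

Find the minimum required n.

n = 112

Standardized effect: d = |μ₁ − μ₀| / σ = |95.9 − 96.4| / 1.5 = 0.3333
For power 0.9 need Φ(δ − z_{0.0125}) = 0.9, so δ = z_{0.0125} + z_{0.10} = 2.241 + 1.282 = 3.523.
(The Φ(−δ − z_{α/2}) term is vanishingly small for δ > 0 and is dropped in the standard sample-size formula.)
δ = d·√n ⇒ n = (δ/d)² = (3.523 / 0.3333)² = 111.70.
Round up to the next whole unit.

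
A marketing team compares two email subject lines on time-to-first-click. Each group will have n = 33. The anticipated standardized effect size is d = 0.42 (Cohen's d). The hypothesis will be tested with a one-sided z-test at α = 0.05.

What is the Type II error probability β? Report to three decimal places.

Noncentrality parameter: δ = d·√(n/2) = 0.42 × √(33/2) = 1.7060
Critical value for a one-sided test at α = 0.05: z_α = 1.645.
Power = Φ(δ − 1.645) = Φ(0.061) = 0.5244.
Type II error: β = 1 − power = 1 − 0.5244 = 0.4756.

β ≈ 0.476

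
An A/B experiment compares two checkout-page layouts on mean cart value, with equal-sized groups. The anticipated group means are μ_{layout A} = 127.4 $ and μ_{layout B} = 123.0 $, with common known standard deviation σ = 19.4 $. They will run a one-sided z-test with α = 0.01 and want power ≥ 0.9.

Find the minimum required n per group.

Standardized effect: d = |μ_{layout A} − μ_{layout B}| / σ = |127.4 − 123.0| / 19.4 = 0.2268
For power 0.9 need Φ(δ − z_{0.01}) = 0.9, so δ = z_{0.01} + z_{0.10} = 2.326 + 1.282 = 3.608.
δ = d·√(n/2) ⇒ n = 2(δ/d)² = 2 × (3.608 / 0.2268)² = 506.10.
Round up to the next whole unit.

n = 507 per group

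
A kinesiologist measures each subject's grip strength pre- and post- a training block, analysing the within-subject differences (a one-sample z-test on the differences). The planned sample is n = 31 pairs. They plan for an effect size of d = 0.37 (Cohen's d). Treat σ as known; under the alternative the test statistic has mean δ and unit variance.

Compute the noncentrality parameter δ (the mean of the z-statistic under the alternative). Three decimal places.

δ ≈ 2.060

δ = d·√n = 0.37 × √31 = 2.0601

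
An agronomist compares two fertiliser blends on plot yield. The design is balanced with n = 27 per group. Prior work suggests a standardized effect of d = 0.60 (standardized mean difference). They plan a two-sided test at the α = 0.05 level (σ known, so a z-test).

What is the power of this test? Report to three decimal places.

Power ≈ 0.597

Noncentrality parameter: δ = d·√(n/2) = 0.60 × √(27/2) = 2.2045
Critical value for a two-sided test at α = 0.05: z_{α/2} = 1.960.
Power = Φ(δ − 1.960) + Φ(−δ − 1.960) = Φ(0.245) + Φ(-4.165) = 0.5966 + 0.0000 = 0.5966.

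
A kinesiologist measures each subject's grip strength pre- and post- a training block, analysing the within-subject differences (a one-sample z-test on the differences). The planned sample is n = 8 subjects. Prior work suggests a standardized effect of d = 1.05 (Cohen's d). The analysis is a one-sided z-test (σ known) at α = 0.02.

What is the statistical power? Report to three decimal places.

Power ≈ 0.820

Noncentrality parameter: δ = d·√n = 1.05 × √8 = 2.9698
Critical value for a one-sided test at α = 0.02: z_α = 2.054.
Power = P(Z > 2.054 − δ) = Φ(0.916) = 0.8202.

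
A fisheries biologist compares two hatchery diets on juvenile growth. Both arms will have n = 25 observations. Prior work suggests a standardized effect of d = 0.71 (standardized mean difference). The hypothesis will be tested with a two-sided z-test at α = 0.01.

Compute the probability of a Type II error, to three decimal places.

β ≈ 0.526

Noncentrality parameter: δ = d·√(n/2) = 0.71 × √(25/2) = 2.5102
Two-sided α = 0.01 → critical value z_{0.005} = 2.576.
Power = Φ(δ − 2.576) + Φ(−δ − 2.576) = Φ(-0.066) + Φ(-5.086) = 0.4738 + 0.0000 = 0.4738.
Type II error: β = 1 − power = 1 − 0.4738 = 0.5262.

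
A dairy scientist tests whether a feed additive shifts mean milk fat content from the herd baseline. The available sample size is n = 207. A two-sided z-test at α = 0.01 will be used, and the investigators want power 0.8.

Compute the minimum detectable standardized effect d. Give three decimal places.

d ≈ 0.238

Need Φ(δ − 2.576) = 0.8, so δ = 2.576 + 0.842 = 3.417.
(Lower-tail contribution to power is negligible for δ > 0.)
δ = d·√n ⇒ d = δ/√n = 3.417/√207 = 0.2375.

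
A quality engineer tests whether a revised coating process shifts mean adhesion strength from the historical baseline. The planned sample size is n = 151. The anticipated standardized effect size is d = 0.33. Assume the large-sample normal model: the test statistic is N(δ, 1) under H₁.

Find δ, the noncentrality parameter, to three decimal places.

δ ≈ 4.055

δ = d·√n = 0.33 × √151 = 4.0551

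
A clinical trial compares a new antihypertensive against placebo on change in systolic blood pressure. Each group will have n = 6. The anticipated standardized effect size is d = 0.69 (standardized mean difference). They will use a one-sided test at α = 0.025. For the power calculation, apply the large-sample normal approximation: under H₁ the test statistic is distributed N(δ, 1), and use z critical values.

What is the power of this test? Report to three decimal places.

Power ≈ 0.222

Noncentrality parameter: δ = d·√(n/2) = 0.69 × √(6/2) = 1.1951
One-sided α = 0.025 → critical value z_{0.025} = 1.960.
Power = Φ(δ − 1.960) = Φ(-0.765) = 0.2222.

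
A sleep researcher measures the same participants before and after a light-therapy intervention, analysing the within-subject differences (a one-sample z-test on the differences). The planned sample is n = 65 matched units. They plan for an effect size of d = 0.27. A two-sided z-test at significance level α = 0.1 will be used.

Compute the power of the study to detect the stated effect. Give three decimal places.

Power ≈ 0.703

Noncentrality parameter: δ = d·√n = 0.27 × √65 = 2.1768
Critical value for a two-sided test at α = 0.1: z_{α/2} = 1.645.
Power = Φ(δ − 1.645) + Φ(−δ − 1.645) = Φ(0.532) + Φ(-3.822) = 0.7026 + 0.0001 = 0.7027.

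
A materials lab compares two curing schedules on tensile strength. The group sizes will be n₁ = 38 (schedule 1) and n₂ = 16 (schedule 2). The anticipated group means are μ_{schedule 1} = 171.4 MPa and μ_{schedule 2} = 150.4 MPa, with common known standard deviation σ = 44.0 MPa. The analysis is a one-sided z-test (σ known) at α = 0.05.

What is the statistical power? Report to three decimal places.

Standardized effect: d = |μ_{schedule 1} − μ_{schedule 2}| / σ = |171.4 − 150.4| / 44.0 = 0.4773
Noncentrality parameter: δ = d / √(1/n₁ + 1/n₂) = 0.4773 / √(1/38 + 1/16) = 1.6015
One-sided α = 0.05 → critical value z_{0.05} = 1.645.
Power = Φ(δ − 1.645) = Φ(-0.043) = 0.4827.

Power ≈ 0.483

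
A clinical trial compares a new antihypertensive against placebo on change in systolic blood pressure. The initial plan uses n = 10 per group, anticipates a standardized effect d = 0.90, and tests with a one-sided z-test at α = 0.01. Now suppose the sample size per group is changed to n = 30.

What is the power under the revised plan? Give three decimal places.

Power ≈ 0.877

With n = 30 per group: δ = d·√(n/2) = 0.90 × √(30/2) = 3.4857. Critical value z_{0.01} = 2.326.
Revised power = Φ(δ − 2.326) = Φ(1.159) = 0.8768.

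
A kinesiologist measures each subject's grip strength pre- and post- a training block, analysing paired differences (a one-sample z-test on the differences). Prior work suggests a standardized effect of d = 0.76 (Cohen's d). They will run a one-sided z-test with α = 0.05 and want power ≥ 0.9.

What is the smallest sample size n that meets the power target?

n = 15

Set Φ(δ − 1.645) = 0.9; then δ − 1.645 = Φ⁻¹(0.9) = 1.282, giving δ = 2.926.
δ = d·√n ⇒ n = (δ/d)² = (2.926 / 0.76)² = 14.83.
Round up to the next whole unit.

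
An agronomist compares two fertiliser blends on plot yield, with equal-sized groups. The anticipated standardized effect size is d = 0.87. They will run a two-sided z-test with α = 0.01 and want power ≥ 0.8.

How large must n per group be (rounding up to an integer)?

n = 31 per group

Set Φ(δ − 2.576) = 0.8; then δ − 2.576 = Φ⁻¹(0.8) = 0.842, giving δ = 3.417.
(Ignoring the negligible lower-tail rejection probability gives the usual closed-form inversion.)
δ = d·√(n/2) ⇒ n = 2(δ/d)² = 2 × (3.417 / 0.87)² = 30.86.
Rounding up, n = 31 per group.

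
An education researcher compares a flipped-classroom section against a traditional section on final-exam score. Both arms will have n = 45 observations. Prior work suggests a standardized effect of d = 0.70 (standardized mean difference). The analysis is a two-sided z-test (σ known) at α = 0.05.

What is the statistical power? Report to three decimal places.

Power ≈ 0.913

Noncentrality parameter: δ = d·√(n/2) = 0.70 × √(45/2) = 3.3204
Two-sided α = 0.05 → critical value z_{0.025} = 1.960.
Power = Φ(δ − 1.960) + Φ(−δ − 1.960) = Φ(1.360) + Φ(-5.280) = 0.9132 + 0.0000 = 0.9132.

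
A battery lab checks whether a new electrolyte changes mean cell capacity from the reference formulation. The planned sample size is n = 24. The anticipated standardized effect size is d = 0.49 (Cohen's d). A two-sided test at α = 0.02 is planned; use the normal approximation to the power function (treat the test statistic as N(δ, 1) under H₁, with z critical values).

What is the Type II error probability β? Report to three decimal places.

β ≈ 0.470

Noncentrality parameter: δ = d·√n = 0.49 × √24 = 2.4005
Critical value for a two-sided test at α = 0.02: z_{α/2} = 2.326.
Power = Φ(δ − 2.326) + Φ(−δ − 2.326) = Φ(0.074) + Φ(-4.727) = 0.5296 + 0.0000 = 0.5296.
Type II error: β = 1 − power = 1 − 0.5296 = 0.4704.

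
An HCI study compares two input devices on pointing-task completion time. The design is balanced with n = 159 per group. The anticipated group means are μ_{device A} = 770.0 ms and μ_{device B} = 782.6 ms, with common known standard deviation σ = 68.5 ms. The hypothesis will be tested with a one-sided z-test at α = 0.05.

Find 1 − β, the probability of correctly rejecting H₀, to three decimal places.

Standardized effect: d = |μ_{device A} − μ_{device B}| / σ = |770.0 − 782.6| / 68.5 = 0.1839
Noncentrality parameter: δ = d·√(n/2) = 0.1839 × √(159/2) = 1.6401
One-sided α = 0.05 → critical value z_{0.05} = 1.645.
Power = P(Z > 1.645 − δ) = Φ(-0.005) = 0.4981.

Power ≈ 0.498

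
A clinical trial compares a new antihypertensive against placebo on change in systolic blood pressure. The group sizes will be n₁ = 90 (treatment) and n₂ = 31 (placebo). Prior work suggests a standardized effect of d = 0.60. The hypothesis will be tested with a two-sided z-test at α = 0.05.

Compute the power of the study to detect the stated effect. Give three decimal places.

Power ≈ 0.822

Noncentrality parameter: δ = d / √(1/n₁ + 1/n₂) = 0.60 / √(1/90 + 1/31) = 2.8811
Two-sided α = 0.05 → critical value z_{0.025} = 1.960.
Power = Φ(δ − 1.960) + Φ(−δ − 1.960) = Φ(0.921) + Φ(-4.841) = 0.8215 + 0.0000 = 0.8215.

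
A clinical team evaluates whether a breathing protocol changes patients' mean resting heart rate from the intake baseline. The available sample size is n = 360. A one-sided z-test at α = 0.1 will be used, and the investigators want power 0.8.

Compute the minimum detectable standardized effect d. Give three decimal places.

Required noncentrality: δ = z_{0.1} + z_{0.20} = 1.282 + 0.842 = 2.123.
δ = d·√n ⇒ d = δ/√n = 2.123/√360 = 0.1119.

d ≈ 0.112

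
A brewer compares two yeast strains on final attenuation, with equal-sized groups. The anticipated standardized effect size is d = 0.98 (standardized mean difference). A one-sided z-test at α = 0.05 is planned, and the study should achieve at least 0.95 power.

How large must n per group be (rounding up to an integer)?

n = 23 per group

For power 0.95 need Φ(δ − z_{0.05}) = 0.95, so δ = z_{0.05} + z_{0.05} = 1.645 + 1.645 = 3.290.
δ = d·√(n/2) ⇒ n = 2(δ/d)² = 2 × (3.290 / 0.98)² = 22.54.
Rounding up, n = 23 per group.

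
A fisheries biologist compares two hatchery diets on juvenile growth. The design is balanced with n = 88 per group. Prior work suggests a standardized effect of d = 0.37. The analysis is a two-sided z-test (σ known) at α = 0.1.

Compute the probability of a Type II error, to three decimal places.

Noncentrality parameter: δ = d·√(n/2) = 0.37 × √(88/2) = 2.4543
Two-sided α = 0.1 → critical value z_{0.05} = 1.645.
Power = Φ(δ − 1.645) + Φ(−δ − 1.645) = Φ(0.809) + Φ(-4.099) = 0.7909 + 0.0000 = 0.7909.
Type II error: β = 1 − power = 1 − 0.7909 = 0.2091.

β ≈ 0.209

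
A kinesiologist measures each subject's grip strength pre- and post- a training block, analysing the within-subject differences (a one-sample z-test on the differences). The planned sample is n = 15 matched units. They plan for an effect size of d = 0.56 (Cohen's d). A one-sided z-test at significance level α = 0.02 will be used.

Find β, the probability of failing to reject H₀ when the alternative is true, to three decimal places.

Noncentrality parameter: λ = d·√n = 0.56 × √15 = 2.1689
Critical value for a one-sided test at α = 0.02: z_α = 2.054.
Power = P(Z > 2.054 − λ) = Φ(0.115) = 0.5458.
Type II error: β = 1 − power = 1 − 0.5458 = 0.4542.

β ≈ 0.454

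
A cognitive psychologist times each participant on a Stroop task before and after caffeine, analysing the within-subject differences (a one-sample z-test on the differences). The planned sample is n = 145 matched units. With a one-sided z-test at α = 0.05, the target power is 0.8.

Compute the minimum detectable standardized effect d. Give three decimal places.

d ≈ 0.206

Required noncentrality: δ = z_{0.05} + z_{0.20} = 1.645 + 0.842 = 2.486.
δ = d·√n ⇒ d = δ/√n = 2.486/√145 = 0.2065.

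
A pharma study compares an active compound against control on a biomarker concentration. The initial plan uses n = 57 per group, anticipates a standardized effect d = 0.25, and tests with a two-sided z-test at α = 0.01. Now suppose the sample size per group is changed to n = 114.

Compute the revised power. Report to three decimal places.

Power ≈ 0.246

With n = 114 per group: δ = d·√(n/2) = 0.25 × √(114/2) = 1.8875. Critical value z_{0.005} = 2.576.
Revised power = Φ(δ − 2.576) + Φ(−δ − 2.576) = Φ(-0.688) + Φ(-4.463) = 0.2456 + 0.0000 = 0.2456.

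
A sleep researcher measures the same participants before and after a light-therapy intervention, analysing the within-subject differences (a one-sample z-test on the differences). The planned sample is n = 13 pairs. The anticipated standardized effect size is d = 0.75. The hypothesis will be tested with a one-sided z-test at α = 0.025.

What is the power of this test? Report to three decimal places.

Power ≈ 0.772

Noncentrality parameter: δ = d·√n = 0.75 × √13 = 2.7042
One-sided α = 0.025 → critical value z_{0.025} = 1.960.
Power = Φ(δ − 1.960) = Φ(0.744) = 0.7716.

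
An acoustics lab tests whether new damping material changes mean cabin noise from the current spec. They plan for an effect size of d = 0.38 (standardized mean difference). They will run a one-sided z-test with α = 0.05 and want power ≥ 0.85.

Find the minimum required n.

n = 50

For power 0.85 need Φ(δ − z_{0.05}) = 0.85, so δ = z_{0.05} + z_{0.15} = 1.645 + 1.036 = 2.681.
δ = d·√n ⇒ n = (δ/d)² = (2.681 / 0.38)² = 49.79.
Rounding up, n = 50.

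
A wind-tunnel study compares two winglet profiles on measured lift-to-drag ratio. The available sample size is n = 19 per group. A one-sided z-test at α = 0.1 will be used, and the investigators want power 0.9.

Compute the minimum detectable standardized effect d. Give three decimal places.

Need Φ(δ − 1.282) = 0.9, so δ = 1.282 + 1.282 = 2.563.
δ = d·√(n/2) ⇒ d = δ/√(n/2) = 2.563/√(19/2) = 0.8316.

d ≈ 0.832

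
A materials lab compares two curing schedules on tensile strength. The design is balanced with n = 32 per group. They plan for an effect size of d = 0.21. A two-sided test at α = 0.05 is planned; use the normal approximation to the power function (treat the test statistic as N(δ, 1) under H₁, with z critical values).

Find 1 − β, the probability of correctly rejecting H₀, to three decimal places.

Power ≈ 0.134

Noncentrality parameter: δ = d·√(n/2) = 0.21 × √(32/2) = 0.8400
Two-sided α = 0.05 → critical value z_{0.025} = 1.960.
Power = Φ(δ − 1.960) + Φ(−δ − 1.960) = Φ(-1.120) + Φ(-2.800) = 0.1314 + 0.0026 = 0.1339.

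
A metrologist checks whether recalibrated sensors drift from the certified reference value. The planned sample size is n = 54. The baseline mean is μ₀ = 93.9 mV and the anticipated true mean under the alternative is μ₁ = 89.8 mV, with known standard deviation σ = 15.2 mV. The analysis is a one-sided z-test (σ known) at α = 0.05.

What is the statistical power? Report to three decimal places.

Power ≈ 0.632

Standardized effect: d = |μ₁ − μ₀| / σ = |89.8 − 93.9| / 15.2 = 0.2697
Noncentrality parameter: δ = d·√n = 0.2697 × √54 = 1.9822
One-sided α = 0.05 → critical value z_{0.05} = 1.645.
Power = Φ(δ − 1.645) = Φ(0.337) = 0.6321.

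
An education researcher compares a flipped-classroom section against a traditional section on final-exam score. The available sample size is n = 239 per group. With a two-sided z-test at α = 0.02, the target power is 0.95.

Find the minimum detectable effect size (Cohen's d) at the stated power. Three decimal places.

Need Φ(δ − 2.326) = 0.95, so δ = 2.326 + 1.645 = 3.971.
(The second rejection-region term Φ(−δ − z_{α/2}) is negligible and dropped.)
δ = d·√(n/2) ⇒ d = δ/√(n/2) = 3.971/√(239/2) = 0.3633.

d ≈ 0.363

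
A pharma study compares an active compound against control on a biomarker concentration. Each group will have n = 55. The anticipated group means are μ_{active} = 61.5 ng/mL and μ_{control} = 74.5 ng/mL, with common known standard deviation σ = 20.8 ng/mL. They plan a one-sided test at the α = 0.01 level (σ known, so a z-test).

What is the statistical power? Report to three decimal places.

Power ≈ 0.829

Standardized effect: d = |μ_{active} − μ_{control}| / σ = |61.5 − 74.5| / 20.8 = 0.6250
Noncentrality parameter: δ = d·√(n/2) = 0.6250 × √(55/2) = 3.2775
Critical value for a one-sided test at α = 0.01: z_α = 2.326.
Power = P(Z > 2.326 − δ) = Φ(0.951) = 0.8292.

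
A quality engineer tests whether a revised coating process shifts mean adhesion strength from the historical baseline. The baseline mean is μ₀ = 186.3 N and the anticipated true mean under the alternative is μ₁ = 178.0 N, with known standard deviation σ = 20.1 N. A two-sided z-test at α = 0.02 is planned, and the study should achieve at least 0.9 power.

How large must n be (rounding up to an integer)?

Standardized effect: d = |μ₁ − μ₀| / σ = |178.0 − 186.3| / 20.1 = 0.4129
Set Φ(δ − 2.326) = 0.9; then δ − 2.326 = Φ⁻¹(0.9) = 1.282, giving δ = 3.608.
(The Φ(−δ − z_{α/2}) term is vanishingly small for δ > 0 and is dropped in the standard sample-size formula.)
δ = d·√n ⇒ n = (δ/d)² = (3.608 / 0.4129)² = 76.34.
Rounding up, n = 77.

n = 77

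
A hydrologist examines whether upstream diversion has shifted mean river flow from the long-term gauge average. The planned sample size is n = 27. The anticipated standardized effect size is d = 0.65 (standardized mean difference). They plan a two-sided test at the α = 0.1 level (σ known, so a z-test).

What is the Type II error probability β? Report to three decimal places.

β ≈ 0.042

Noncentrality parameter: δ = d·√n = 0.65 × √27 = 3.3775
Two-sided α = 0.1 → critical value z_{0.05} = 1.645.
Power = Φ(δ − 1.645) + Φ(−δ − 1.645) = Φ(1.733) + Φ(-5.022) = 0.9584 + 0.0000 = 0.9584.
Type II error: β = 1 − power = 1 − 0.9584 = 0.0416.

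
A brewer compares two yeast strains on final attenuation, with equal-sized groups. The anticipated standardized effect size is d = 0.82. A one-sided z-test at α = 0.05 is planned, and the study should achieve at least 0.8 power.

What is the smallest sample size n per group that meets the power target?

n = 19 per group

Set Φ(δ − 1.645) = 0.8; then δ − 1.645 = Φ⁻¹(0.8) = 0.842, giving δ = 2.486.
δ = d·√(n/2) ⇒ n = 2(δ/d)² = 2 × (2.486 / 0.82)² = 18.39.
Round up to the next whole unit.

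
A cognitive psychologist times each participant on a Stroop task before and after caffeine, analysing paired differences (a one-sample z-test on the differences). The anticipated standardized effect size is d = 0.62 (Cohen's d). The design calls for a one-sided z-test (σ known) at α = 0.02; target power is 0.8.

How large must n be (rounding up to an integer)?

n = 22

For power 0.8 need Φ(δ − z_{0.02}) = 0.8, so δ = z_{0.02} + z_{0.20} = 2.054 + 0.842 = 2.895.
δ = d·√n ⇒ n = (δ/d)² = (2.895 / 0.62)² = 21.81.
Round up to the next whole unit.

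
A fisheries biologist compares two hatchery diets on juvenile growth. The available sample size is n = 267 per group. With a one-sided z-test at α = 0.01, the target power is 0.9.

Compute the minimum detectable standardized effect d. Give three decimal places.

d ≈ 0.312

Required noncentrality: δ = z_{0.01} + z_{0.10} = 2.326 + 1.282 = 3.608.
δ = d·√(n/2) ⇒ d = δ/√(n/2) = 3.608/√(267/2) = 0.3123.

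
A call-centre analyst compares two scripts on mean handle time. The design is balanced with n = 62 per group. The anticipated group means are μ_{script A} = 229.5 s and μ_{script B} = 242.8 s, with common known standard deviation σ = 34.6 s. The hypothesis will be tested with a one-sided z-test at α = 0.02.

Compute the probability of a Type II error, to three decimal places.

Standardized effect: d = |μ_{script A} − μ_{script B}| / σ = |229.5 − 242.8| / 34.6 = 0.3844
Noncentrality parameter: λ = d·√(n/2) = 0.3844 × √(62/2) = 2.1402
Critical value for a one-sided test at α = 0.02: z_α = 2.054.
Power = P(Z > 2.054 − λ) = Φ(0.086) = 0.5345.
Type II error: β = 1 − power = 1 − 0.5345 = 0.4655.

β ≈ 0.466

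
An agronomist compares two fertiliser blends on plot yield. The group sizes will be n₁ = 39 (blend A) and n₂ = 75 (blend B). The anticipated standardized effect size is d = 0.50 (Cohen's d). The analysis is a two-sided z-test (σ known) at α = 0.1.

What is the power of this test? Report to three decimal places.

Noncentrality parameter: δ = d / √(1/n₁ + 1/n₂) = 0.50 / √(1/39 + 1/75) = 2.5327
Two-sided α = 0.1 → critical value z_{0.05} = 1.645.
Power = Φ(δ − 1.645) + Φ(−δ − 1.645) = Φ(0.888) + Φ(-4.178) = 0.8127 + 0.0000 = 0.8127.

Power ≈ 0.813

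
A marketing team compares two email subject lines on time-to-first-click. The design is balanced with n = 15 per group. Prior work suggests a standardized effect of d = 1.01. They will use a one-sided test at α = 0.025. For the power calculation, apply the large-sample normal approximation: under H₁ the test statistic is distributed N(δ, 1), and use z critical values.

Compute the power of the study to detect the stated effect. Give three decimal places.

Power ≈ 0.790

Noncentrality parameter: δ = d·√(n/2) = 1.01 × √(15/2) = 2.7660
One-sided α = 0.025 → critical value z_{0.025} = 1.960.
Power = Φ(δ − 1.960) = Φ(0.806) = 0.7899.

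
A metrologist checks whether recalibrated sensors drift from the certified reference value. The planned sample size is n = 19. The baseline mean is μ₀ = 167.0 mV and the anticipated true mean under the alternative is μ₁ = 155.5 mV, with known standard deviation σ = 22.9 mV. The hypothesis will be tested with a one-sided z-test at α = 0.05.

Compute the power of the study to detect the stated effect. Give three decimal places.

Power ≈ 0.707

Standardized effect: d = |μ₁ − μ₀| / σ = |155.5 − 167.0| / 22.9 = 0.5022
Noncentrality parameter: δ = d·√n = 0.5022 × √19 = 2.1890
Critical value for a one-sided test at α = 0.05: z_α = 1.645.
Power = P(Z > 1.645 − δ) = Φ(0.544) = 0.7068.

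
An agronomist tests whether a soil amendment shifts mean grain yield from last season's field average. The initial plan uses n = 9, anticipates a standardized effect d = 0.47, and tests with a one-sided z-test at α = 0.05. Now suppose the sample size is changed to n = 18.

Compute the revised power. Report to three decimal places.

Power ≈ 0.637

With n = 18: δ = d·√n = 0.47 × √18 = 1.9940. Critical value z_{0.05} = 1.645.
Revised power = Φ(δ − 1.645) = Φ(0.349) = 0.6365.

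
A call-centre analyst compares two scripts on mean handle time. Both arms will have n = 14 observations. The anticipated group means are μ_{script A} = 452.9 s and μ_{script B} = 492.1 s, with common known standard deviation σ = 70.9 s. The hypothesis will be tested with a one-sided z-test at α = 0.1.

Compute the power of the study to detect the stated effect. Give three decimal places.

Standardized effect: d = |μ_{script A} − μ_{script B}| / σ = |452.9 − 492.1| / 70.9 = 0.5529
Noncentrality parameter: δ = d·√(n/2) = 0.5529 × √(14/2) = 1.4628
One-sided α = 0.1 → critical value z_{0.1} = 1.282.
Power = P(Z > 1.282 − δ) = Φ(0.181) = 0.5719.

Power ≈ 0.572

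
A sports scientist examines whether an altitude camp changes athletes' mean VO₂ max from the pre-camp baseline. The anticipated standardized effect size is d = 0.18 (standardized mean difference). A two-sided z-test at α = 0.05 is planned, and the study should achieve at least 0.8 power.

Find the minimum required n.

n = 243

Set Φ(δ − 1.960) = 0.8; then δ − 1.960 = Φ⁻¹(0.8) = 0.842, giving δ = 2.802.
(For δ > 0 the lower-tail rejection region contributes negligibly to power, so the one-term inversion is standard.)
δ = d·√n ⇒ n = (δ/d)² = (2.802 / 0.18)² = 242.25.
Rounding up, n = 243.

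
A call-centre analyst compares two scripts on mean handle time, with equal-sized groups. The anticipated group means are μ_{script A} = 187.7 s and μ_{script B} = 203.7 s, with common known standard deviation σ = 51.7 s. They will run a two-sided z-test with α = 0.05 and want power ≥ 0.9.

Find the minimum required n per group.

Standardized effect: d = |μ_{script A} − μ_{script B}| / σ = |187.7 − 203.7| / 51.7 = 0.3095
Set Φ(δ − 1.960) = 0.9; then δ − 1.960 = Φ⁻¹(0.9) = 1.282, giving δ = 3.242.
(For δ > 0 the lower-tail rejection region contributes negligibly to power, so the one-term inversion is standard.)
δ = d·√(n/2) ⇒ n = 2(δ/d)² = 2 × (3.242 / 0.3095)² = 219.42.
Rounding up, n = 220 per group.

n = 220 per group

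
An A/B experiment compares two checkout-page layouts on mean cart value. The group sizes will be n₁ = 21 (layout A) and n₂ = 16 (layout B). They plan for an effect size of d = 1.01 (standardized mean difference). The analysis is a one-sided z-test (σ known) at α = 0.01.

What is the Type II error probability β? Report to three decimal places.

Noncentrality parameter: δ = d / √(1/n₁ + 1/n₂) = 1.01 / √(1/21 + 1/16) = 3.0436
Critical value for a one-sided test at α = 0.01: z_α = 2.326.
Power = P(Z > 2.326 − δ) = Φ(0.717) = 0.7634.
Type II error: β = 1 − power = 1 − 0.7634 = 0.2366.

β ≈ 0.237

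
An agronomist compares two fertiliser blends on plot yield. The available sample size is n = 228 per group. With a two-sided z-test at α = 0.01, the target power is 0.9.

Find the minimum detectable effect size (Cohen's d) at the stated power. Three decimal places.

d ≈ 0.361

Required noncentrality: δ = z_{0.005} + z_{0.10} = 2.576 + 1.282 = 3.857.
(The second rejection-region term Φ(−δ − z_{α/2}) is negligible and dropped.)
δ = d·√(n/2) ⇒ d = δ/√(n/2) = 3.857/√(228/2) = 0.3613.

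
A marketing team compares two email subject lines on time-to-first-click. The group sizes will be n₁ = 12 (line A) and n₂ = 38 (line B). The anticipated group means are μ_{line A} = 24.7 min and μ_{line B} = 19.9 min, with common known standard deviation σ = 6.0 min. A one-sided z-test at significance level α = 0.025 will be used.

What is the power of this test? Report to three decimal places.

Power ≈ 0.676

Standardized effect: d = |μ_{line A} − μ_{line B}| / σ = |24.7 − 19.9| / 6.0 = 0.8000
Noncentrality parameter: λ = d / √(1/n₁ + 1/n₂) = 0.8000 / √(1/12 + 1/38) = 2.4159
Critical value for a one-sided test at α = 0.025: z_α = 1.960.
Power = P(Z > 1.960 − λ) = Φ(0.456) = 0.6758.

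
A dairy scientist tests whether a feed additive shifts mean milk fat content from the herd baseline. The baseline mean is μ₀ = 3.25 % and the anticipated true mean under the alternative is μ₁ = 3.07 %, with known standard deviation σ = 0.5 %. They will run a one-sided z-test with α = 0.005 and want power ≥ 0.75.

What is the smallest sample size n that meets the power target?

Standardized effect: d = |μ₁ − μ₀| / σ = |3.07 − 3.25| / 0.5 = 0.3600
Set Φ(δ − 2.576) = 0.75; then δ − 2.576 = Φ⁻¹(0.75) = 0.674, giving δ = 3.250.
δ = d·√n ⇒ n = (δ/d)² = (3.250 / 0.3600)² = 81.52.
Round up to the next whole unit.

n = 82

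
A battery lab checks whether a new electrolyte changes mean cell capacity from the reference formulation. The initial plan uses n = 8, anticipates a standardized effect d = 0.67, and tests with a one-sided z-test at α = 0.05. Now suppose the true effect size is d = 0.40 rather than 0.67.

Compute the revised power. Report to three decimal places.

With d = 0.40: δ = d·√n = 0.40 × √8 = 1.1314. Critical value z_{0.05} = 1.645.
Revised power = Φ(δ − 1.645) = Φ(-0.513) = 0.3038.

Power ≈ 0.304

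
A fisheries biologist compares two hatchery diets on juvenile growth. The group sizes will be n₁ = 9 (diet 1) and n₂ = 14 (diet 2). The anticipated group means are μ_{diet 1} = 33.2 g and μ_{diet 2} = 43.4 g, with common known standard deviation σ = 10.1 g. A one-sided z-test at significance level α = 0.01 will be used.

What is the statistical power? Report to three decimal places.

Power ≈ 0.515

Standardized effect: d = |μ_{diet 1} − μ_{diet 2}| / σ = |33.2 − 43.4| / 10.1 = 1.0099
Noncentrality parameter: δ = d / √(1/n₁ + 1/n₂) = 1.0099 / √(1/9 + 1/14) = 2.3637
Critical value for a one-sided test at α = 0.01: z_α = 2.326.
Power = P(Z > 2.326 − δ) = Φ(0.037) = 0.5149.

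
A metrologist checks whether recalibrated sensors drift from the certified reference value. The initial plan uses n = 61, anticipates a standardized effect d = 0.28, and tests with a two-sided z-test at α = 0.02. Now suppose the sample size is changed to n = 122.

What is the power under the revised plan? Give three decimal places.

Power ≈ 0.778

With n = 122: δ = d·√n = 0.28 × √122 = 3.0927. Critical value z_{0.01} = 2.326.
Revised power = Φ(δ − 2.326) + Φ(−δ − 2.326) = Φ(0.766) + Φ(-5.419) = 0.7783 + 0.0000 = 0.7783.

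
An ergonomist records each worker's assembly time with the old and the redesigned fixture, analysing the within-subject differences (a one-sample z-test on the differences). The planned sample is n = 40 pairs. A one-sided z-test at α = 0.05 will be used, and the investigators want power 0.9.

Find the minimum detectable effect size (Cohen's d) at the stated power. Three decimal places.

d ≈ 0.463

Need Φ(δ − 1.645) = 0.9, so δ = 1.645 + 1.282 = 2.926.
δ = d·√n ⇒ d = δ/√n = 2.926/√40 = 0.4627.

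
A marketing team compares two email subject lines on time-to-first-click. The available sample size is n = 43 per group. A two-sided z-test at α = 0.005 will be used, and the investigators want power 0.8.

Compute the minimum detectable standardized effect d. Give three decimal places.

Need Φ(δ − 2.807) = 0.8, so δ = 2.807 + 0.842 = 3.649.
(The second rejection-region term Φ(−δ − z_{α/2}) is negligible and dropped.)
δ = d·√(n/2) ⇒ d = δ/√(n/2) = 3.649/√(43/2) = 0.7869.

d ≈ 0.787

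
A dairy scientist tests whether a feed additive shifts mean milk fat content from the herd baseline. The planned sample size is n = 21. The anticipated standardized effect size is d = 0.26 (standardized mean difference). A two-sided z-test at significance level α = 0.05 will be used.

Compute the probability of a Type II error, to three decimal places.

β ≈ 0.778

Noncentrality parameter: δ = d·√n = 0.26 × √21 = 1.1915
Critical value for a two-sided test at α = 0.05: z_{α/2} = 1.960.
Power = Φ(δ − 1.960) + Φ(−δ − 1.960) = Φ(-0.768) + Φ(-3.151) = 0.2211 + 0.0008 = 0.2219.
Type II error: β = 1 − power = 1 − 0.2219 = 0.7781.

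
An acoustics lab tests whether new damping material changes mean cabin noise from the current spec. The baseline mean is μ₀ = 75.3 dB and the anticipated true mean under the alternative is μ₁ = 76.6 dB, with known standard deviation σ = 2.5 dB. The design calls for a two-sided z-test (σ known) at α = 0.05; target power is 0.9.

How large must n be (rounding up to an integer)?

Standardized effect: d = |μ₁ − μ₀| / σ = |76.6 − 75.3| / 2.5 = 0.5200
For power 0.9 need Φ(δ − z_{0.025}) = 0.9, so δ = z_{0.025} + z_{0.10} = 1.960 + 1.282 = 3.242.
(The Φ(−δ − z_{α/2}) term is vanishingly small for δ > 0 and is dropped in the standard sample-size formula.)
δ = d·√n ⇒ n = (δ/d)² = (3.242 / 0.5200)² = 38.86.
Round up to the next whole unit.

n = 39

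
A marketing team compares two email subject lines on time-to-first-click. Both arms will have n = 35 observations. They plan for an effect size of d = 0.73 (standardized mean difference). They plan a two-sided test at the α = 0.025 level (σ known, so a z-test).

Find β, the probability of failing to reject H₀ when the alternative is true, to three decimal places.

β ≈ 0.208

Noncentrality parameter: δ = d·√(n/2) = 0.73 × √(35/2) = 3.0538
Two-sided α = 0.025 → critical value z_{0.0125} = 2.241.
Power = Φ(δ − 2.241) + Φ(−δ − 2.241) = Φ(0.812) + Φ(-5.295) = 0.7917 + 0.0000 = 0.7917.
Type II error: β = 1 − power = 1 − 0.7917 = 0.2083.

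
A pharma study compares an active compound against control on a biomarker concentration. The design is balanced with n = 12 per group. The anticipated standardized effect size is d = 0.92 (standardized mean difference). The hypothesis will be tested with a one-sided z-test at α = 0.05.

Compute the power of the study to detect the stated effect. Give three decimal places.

Noncentrality parameter: δ = d·√(n/2) = 0.92 × √(12/2) = 2.2535
Critical value for a one-sided test at α = 0.05: z_α = 1.645.
Power = P(Z > 1.645 − δ) = Φ(0.609) = 0.7286.

Power ≈ 0.729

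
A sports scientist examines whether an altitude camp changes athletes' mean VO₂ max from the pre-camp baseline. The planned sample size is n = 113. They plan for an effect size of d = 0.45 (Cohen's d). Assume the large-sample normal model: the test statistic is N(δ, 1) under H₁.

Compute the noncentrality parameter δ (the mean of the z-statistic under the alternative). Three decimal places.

The noncentrality parameter scales effect size by the design's sample-size factor: δ = d·√n = 0.45 × √113 = 4.7836

δ ≈ 4.784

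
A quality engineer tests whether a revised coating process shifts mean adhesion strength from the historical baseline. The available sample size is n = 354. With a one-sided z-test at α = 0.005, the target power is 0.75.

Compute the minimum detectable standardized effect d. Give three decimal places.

d ≈ 0.173

Need Φ(δ − 2.576) = 0.75, so δ = 2.576 + 0.674 = 3.250.
δ = d·√n ⇒ d = δ/√n = 3.250/√354 = 0.1728.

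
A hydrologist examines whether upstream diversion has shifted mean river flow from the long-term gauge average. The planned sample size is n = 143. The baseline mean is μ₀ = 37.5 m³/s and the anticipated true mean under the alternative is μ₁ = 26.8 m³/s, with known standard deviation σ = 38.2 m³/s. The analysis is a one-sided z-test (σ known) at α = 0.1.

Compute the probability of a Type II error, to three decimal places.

β ≈ 0.019

Standardized effect: d = |μ₁ − μ₀| / σ = |26.8 − 37.5| / 38.2 = 0.2801
Noncentrality parameter: δ = d·√n = 0.2801 × √143 = 3.3496
Critical value for a one-sided test at α = 0.1: z_α = 1.282.
Power = P(Z > 1.282 − δ) = Φ(2.068) = 0.9807.
Type II error: β = 1 − power = 1 − 0.9807 = 0.0193.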